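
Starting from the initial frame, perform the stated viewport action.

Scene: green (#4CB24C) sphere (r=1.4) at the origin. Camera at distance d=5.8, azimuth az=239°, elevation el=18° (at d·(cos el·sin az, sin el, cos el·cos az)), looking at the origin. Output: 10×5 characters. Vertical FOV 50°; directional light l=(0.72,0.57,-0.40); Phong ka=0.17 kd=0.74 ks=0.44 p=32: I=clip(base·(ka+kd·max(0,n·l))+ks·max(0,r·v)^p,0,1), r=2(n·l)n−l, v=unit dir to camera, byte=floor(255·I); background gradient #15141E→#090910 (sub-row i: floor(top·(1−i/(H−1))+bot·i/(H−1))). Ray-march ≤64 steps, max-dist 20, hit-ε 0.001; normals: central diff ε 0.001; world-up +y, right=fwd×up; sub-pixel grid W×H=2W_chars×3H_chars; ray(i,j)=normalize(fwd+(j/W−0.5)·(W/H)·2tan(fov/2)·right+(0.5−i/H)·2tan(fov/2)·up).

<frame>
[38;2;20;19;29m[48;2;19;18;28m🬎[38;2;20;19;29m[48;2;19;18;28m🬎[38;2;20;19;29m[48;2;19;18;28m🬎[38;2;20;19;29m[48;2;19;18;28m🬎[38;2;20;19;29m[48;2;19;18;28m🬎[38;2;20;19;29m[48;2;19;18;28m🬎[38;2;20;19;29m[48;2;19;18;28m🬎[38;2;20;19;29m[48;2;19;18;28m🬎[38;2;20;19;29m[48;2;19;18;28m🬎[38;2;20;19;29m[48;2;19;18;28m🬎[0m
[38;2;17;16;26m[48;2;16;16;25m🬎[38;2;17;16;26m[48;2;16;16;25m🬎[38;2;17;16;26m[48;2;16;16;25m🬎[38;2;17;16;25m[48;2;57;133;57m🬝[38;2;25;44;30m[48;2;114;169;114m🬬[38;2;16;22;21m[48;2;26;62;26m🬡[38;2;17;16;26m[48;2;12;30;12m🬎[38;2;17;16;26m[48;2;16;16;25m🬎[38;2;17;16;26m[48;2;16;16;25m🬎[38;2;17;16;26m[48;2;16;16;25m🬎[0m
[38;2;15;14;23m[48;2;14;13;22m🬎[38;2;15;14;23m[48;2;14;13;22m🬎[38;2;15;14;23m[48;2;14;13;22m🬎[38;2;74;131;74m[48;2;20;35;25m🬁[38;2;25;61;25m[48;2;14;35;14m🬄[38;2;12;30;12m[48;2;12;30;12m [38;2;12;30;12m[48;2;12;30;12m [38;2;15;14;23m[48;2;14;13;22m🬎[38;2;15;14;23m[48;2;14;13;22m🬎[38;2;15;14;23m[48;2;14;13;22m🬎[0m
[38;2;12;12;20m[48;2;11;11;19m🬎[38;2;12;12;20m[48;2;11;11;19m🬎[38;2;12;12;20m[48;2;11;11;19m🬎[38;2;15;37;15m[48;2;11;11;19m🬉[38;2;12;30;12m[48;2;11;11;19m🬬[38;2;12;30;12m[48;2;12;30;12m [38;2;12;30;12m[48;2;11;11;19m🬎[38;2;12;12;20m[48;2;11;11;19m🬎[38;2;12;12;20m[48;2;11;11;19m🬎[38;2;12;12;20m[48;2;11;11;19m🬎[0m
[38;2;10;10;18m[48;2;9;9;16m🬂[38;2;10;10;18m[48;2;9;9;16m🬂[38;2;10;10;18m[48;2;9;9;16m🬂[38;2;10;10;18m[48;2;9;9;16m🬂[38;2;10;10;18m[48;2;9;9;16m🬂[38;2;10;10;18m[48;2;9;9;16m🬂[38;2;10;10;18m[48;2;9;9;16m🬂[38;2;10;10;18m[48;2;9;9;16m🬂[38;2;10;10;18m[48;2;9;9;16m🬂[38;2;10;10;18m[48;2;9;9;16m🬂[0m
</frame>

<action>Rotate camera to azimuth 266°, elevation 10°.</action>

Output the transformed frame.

<frame>
[38;2;20;19;29m[48;2;19;18;28m🬎[38;2;20;19;29m[48;2;19;18;28m🬎[38;2;20;19;29m[48;2;19;18;28m🬎[38;2;20;19;29m[48;2;19;18;28m🬎[38;2;20;19;29m[48;2;19;18;28m🬎[38;2;20;19;29m[48;2;19;18;28m🬎[38;2;20;19;29m[48;2;19;18;28m🬎[38;2;20;19;29m[48;2;19;18;28m🬎[38;2;20;19;29m[48;2;19;18;28m🬎[38;2;20;19;29m[48;2;19;18;28m🬎[0m
[38;2;17;16;26m[48;2;16;16;25m🬎[38;2;17;16;26m[48;2;16;16;25m🬎[38;2;17;16;26m[48;2;16;16;25m🬎[38;2;17;16;25m[48;2;53;104;53m🬝[38;2;17;25;22m[48;2;62;100;62m🬴[38;2;15;23;19m[48;2;19;44;19m🬰[38;2;17;16;26m[48;2;12;30;12m🬎[38;2;17;16;26m[48;2;16;16;25m🬎[38;2;17;16;26m[48;2;16;16;25m🬎[38;2;17;16;26m[48;2;16;16;25m🬎[0m
[38;2;15;14;23m[48;2;14;13;22m🬎[38;2;15;14;23m[48;2;14;13;22m🬎[38;2;15;14;23m[48;2;14;13;22m🬎[38;2;14;34;14m[48;2;14;14;23m▐[38;2;12;30;12m[48;2;12;30;12m [38;2;12;30;12m[48;2;12;30;12m [38;2;12;30;12m[48;2;12;30;12m [38;2;15;14;23m[48;2;14;13;22m🬎[38;2;15;14;23m[48;2;14;13;22m🬎[38;2;15;14;23m[48;2;14;13;22m🬎[0m
[38;2;12;12;20m[48;2;11;11;19m🬎[38;2;12;12;20m[48;2;11;11;19m🬎[38;2;12;12;20m[48;2;11;11;19m🬎[38;2;12;30;12m[48;2;11;11;19m🬉[38;2;12;30;12m[48;2;11;11;19m🬬[38;2;12;30;12m[48;2;12;30;12m [38;2;12;30;12m[48;2;11;11;19m🬎[38;2;12;12;20m[48;2;11;11;19m🬎[38;2;12;12;20m[48;2;11;11;19m🬎[38;2;12;12;20m[48;2;11;11;19m🬎[0m
[38;2;10;10;18m[48;2;9;9;16m🬂[38;2;10;10;18m[48;2;9;9;16m🬂[38;2;10;10;18m[48;2;9;9;16m🬂[38;2;10;10;18m[48;2;9;9;16m🬂[38;2;10;10;18m[48;2;9;9;16m🬂[38;2;10;10;18m[48;2;9;9;16m🬂[38;2;10;10;18m[48;2;9;9;16m🬂[38;2;10;10;18m[48;2;9;9;16m🬂[38;2;10;10;18m[48;2;9;9;16m🬂[38;2;10;10;18m[48;2;9;9;16m🬂[0m
</frame>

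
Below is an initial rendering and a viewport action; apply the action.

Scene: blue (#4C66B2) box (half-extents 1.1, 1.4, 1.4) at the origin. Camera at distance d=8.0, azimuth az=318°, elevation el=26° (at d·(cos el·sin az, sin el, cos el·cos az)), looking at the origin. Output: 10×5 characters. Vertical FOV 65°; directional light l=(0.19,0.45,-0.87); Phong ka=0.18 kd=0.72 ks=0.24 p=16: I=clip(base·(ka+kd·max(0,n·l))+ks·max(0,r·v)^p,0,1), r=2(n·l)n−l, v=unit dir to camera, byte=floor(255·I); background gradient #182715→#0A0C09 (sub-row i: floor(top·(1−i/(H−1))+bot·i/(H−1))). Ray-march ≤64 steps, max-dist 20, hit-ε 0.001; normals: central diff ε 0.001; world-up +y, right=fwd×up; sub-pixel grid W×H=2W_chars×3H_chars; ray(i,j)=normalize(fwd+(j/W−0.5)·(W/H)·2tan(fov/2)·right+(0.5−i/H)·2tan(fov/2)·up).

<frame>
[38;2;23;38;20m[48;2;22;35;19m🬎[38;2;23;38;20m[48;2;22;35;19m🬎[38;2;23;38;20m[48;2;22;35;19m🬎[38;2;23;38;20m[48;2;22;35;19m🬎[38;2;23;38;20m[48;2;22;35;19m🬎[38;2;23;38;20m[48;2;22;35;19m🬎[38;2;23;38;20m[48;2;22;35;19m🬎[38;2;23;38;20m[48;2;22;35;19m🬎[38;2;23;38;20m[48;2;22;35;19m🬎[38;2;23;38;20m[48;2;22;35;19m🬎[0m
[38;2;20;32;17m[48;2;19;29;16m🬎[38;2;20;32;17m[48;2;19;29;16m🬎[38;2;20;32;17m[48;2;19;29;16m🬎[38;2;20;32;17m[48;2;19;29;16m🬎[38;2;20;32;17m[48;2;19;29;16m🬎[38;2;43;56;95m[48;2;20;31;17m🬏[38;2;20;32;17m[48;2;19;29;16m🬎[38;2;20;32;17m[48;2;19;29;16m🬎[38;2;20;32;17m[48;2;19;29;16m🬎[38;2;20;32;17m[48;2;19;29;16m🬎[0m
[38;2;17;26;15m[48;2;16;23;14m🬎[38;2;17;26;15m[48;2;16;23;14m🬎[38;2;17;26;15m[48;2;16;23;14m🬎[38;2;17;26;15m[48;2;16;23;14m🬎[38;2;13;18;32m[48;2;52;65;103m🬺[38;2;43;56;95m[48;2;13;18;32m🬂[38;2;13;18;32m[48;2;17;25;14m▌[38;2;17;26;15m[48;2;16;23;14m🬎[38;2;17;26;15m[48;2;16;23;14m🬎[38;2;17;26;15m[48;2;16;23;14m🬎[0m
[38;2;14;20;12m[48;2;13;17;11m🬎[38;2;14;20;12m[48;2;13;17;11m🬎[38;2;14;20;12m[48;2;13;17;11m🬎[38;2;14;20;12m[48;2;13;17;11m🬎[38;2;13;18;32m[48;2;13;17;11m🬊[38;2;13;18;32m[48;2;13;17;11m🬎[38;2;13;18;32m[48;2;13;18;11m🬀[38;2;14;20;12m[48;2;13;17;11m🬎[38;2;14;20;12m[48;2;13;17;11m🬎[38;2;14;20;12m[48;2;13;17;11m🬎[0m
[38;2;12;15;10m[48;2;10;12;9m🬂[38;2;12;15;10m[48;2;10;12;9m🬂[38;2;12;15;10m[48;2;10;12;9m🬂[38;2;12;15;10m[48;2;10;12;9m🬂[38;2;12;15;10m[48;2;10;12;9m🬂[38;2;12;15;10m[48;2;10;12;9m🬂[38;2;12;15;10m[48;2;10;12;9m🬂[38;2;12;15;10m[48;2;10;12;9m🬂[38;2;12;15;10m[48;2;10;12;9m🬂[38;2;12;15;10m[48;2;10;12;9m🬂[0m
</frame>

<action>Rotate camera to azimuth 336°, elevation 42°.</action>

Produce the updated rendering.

<frame>
[38;2;23;38;20m[48;2;22;35;19m🬎[38;2;23;38;20m[48;2;22;35;19m🬎[38;2;23;38;20m[48;2;22;35;19m🬎[38;2;23;38;20m[48;2;22;35;19m🬎[38;2;23;38;20m[48;2;22;35;19m🬎[38;2;23;38;20m[48;2;22;35;19m🬎[38;2;23;38;20m[48;2;22;35;19m🬎[38;2;23;38;20m[48;2;22;35;19m🬎[38;2;23;38;20m[48;2;22;35;19m🬎[38;2;23;38;20m[48;2;22;35;19m🬎[0m
[38;2;20;32;17m[48;2;19;29;16m🬎[38;2;20;32;17m[48;2;19;29;16m🬎[38;2;20;32;17m[48;2;19;29;16m🬎[38;2;20;32;17m[48;2;19;29;16m🬎[38;2;20;32;17m[48;2;93;107;145m🬎[38;2;20;32;17m[48;2;76;89;128m🬎[38;2;20;32;17m[48;2;19;29;16m🬎[38;2;20;32;17m[48;2;19;29;16m🬎[38;2;20;32;17m[48;2;19;29;16m🬎[38;2;20;32;17m[48;2;19;29;16m🬎[0m
[38;2;17;26;15m[48;2;16;23;14m🬎[38;2;17;26;15m[48;2;16;23;14m🬎[38;2;17;26;15m[48;2;16;23;14m🬎[38;2;17;26;15m[48;2;16;23;14m🬎[38;2;81;94;132m[48;2;13;19;27m🬉[38;2;68;81;119m[48;2;13;18;32m🬎[38;2;57;70;108m[48;2;15;22;21m🬀[38;2;17;26;15m[48;2;16;23;14m🬎[38;2;17;26;15m[48;2;16;23;14m🬎[38;2;17;26;15m[48;2;16;23;14m🬎[0m
[38;2;14;20;12m[48;2;13;17;11m🬎[38;2;14;20;12m[48;2;13;17;11m🬎[38;2;14;20;12m[48;2;13;17;11m🬎[38;2;14;20;12m[48;2;13;17;11m🬎[38;2;13;18;32m[48;2;13;18;11m🬉[38;2;13;18;32m[48;2;13;17;11m🬎[38;2;13;18;32m[48;2;13;18;11m🬀[38;2;14;20;12m[48;2;13;17;11m🬎[38;2;14;20;12m[48;2;13;17;11m🬎[38;2;14;20;12m[48;2;13;17;11m🬎[0m
[38;2;12;15;10m[48;2;10;12;9m🬂[38;2;12;15;10m[48;2;10;12;9m🬂[38;2;12;15;10m[48;2;10;12;9m🬂[38;2;12;15;10m[48;2;10;12;9m🬂[38;2;12;15;10m[48;2;10;12;9m🬂[38;2;12;15;10m[48;2;10;12;9m🬂[38;2;12;15;10m[48;2;10;12;9m🬂[38;2;12;15;10m[48;2;10;12;9m🬂[38;2;12;15;10m[48;2;10;12;9m🬂[38;2;12;15;10m[48;2;10;12;9m🬂[0m
</frame>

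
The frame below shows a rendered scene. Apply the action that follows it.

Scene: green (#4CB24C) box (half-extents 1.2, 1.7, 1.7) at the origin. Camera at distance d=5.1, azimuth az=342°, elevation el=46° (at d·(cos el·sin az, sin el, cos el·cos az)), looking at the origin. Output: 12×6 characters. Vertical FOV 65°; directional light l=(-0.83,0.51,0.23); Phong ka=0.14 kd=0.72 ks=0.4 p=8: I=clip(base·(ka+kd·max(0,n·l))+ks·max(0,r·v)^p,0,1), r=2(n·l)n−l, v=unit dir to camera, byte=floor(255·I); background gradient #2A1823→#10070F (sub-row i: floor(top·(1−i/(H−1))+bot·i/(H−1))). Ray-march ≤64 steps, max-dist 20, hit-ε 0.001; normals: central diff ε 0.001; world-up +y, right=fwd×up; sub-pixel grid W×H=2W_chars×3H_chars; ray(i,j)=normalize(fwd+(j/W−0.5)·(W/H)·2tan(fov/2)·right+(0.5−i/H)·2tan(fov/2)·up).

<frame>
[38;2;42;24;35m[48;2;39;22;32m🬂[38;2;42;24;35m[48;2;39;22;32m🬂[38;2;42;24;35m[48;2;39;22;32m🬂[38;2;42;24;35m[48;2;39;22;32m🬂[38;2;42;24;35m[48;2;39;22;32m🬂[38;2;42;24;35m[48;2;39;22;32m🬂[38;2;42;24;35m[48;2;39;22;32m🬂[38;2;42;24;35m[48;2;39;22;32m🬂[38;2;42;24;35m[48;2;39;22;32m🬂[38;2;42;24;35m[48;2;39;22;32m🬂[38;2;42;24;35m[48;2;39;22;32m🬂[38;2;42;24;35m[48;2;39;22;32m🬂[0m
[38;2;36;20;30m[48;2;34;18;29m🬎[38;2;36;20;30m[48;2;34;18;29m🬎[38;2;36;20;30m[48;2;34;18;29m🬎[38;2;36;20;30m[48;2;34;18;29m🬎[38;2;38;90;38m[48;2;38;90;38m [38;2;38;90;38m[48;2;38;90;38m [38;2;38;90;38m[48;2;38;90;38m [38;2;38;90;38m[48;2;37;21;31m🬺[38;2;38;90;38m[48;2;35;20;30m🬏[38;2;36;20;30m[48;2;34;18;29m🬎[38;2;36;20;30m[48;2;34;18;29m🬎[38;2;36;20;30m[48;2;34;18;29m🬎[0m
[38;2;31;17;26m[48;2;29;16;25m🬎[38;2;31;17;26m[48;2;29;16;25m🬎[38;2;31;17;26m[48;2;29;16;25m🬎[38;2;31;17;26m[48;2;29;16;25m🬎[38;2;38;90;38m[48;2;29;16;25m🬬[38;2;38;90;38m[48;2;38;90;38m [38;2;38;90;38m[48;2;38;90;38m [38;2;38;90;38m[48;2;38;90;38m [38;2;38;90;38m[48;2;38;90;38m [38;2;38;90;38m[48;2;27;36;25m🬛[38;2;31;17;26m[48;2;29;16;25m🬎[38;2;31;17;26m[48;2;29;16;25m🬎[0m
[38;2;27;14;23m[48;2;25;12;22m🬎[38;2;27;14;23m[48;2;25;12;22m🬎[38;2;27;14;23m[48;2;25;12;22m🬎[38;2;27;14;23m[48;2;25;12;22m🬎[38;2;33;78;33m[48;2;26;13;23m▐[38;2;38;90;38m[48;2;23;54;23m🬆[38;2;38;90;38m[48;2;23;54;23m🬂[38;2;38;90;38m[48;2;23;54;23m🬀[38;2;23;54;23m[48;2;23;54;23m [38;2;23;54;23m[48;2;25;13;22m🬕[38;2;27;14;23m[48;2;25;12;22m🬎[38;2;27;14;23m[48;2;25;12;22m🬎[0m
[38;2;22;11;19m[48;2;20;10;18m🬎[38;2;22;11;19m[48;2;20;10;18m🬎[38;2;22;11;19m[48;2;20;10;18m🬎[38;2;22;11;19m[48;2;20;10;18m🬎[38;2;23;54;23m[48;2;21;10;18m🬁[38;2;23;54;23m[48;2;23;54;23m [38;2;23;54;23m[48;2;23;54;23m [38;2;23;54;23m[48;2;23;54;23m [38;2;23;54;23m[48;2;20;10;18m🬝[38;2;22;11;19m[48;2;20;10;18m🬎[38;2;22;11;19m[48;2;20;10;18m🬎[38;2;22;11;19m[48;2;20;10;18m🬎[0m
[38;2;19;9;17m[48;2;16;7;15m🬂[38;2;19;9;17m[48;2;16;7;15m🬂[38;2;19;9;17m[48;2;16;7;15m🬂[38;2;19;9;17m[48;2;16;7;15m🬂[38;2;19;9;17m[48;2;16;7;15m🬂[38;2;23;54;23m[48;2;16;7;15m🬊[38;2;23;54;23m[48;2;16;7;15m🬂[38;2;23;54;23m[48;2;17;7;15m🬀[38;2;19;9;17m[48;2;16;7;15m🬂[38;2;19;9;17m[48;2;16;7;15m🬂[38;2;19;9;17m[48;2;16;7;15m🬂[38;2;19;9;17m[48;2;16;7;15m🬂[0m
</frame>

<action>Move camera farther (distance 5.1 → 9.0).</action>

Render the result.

<frame>
[38;2;42;24;35m[48;2;39;22;32m🬂[38;2;42;24;35m[48;2;39;22;32m🬂[38;2;42;24;35m[48;2;39;22;32m🬂[38;2;42;24;35m[48;2;39;22;32m🬂[38;2;42;24;35m[48;2;39;22;32m🬂[38;2;42;24;35m[48;2;39;22;32m🬂[38;2;42;24;35m[48;2;39;22;32m🬂[38;2;42;24;35m[48;2;39;22;32m🬂[38;2;42;24;35m[48;2;39;22;32m🬂[38;2;42;24;35m[48;2;39;22;32m🬂[38;2;42;24;35m[48;2;39;22;32m🬂[38;2;42;24;35m[48;2;39;22;32m🬂[0m
[38;2;36;20;30m[48;2;34;18;29m🬎[38;2;36;20;30m[48;2;34;18;29m🬎[38;2;36;20;30m[48;2;34;18;29m🬎[38;2;36;20;30m[48;2;34;18;29m🬎[38;2;36;20;30m[48;2;34;18;29m🬎[38;2;36;20;30m[48;2;34;18;29m🬎[38;2;36;20;30m[48;2;34;18;29m🬎[38;2;36;20;30m[48;2;34;18;29m🬎[38;2;36;20;30m[48;2;34;18;29m🬎[38;2;36;20;30m[48;2;34;18;29m🬎[38;2;36;20;30m[48;2;34;18;29m🬎[38;2;36;20;30m[48;2;34;18;29m🬎[0m
[38;2;31;17;26m[48;2;29;16;25m🬎[38;2;31;17;26m[48;2;29;16;25m🬎[38;2;31;17;26m[48;2;29;16;25m🬎[38;2;31;17;26m[48;2;29;16;25m🬎[38;2;31;17;26m[48;2;29;16;25m🬎[38;2;38;90;38m[48;2;56;131;56m🬬[38;2;38;90;38m[48;2;38;90;38m [38;2;38;90;38m[48;2;31;17;26m🬱[38;2;31;17;26m[48;2;29;16;25m🬎[38;2;31;17;26m[48;2;29;16;25m🬎[38;2;31;17;26m[48;2;29;16;25m🬎[38;2;31;17;26m[48;2;29;16;25m🬎[0m
[38;2;27;14;23m[48;2;25;12;22m🬎[38;2;27;14;23m[48;2;25;12;22m🬎[38;2;27;14;23m[48;2;25;12;22m🬎[38;2;27;14;23m[48;2;25;12;22m🬎[38;2;27;14;23m[48;2;25;12;22m🬎[38;2;28;66;28m[48;2;26;13;23m▐[38;2;38;90;38m[48;2;23;54;23m🬀[38;2;23;54;23m[48;2;25;12;22m🬝[38;2;27;14;23m[48;2;25;12;22m🬎[38;2;27;14;23m[48;2;25;12;22m🬎[38;2;27;14;23m[48;2;25;12;22m🬎[38;2;27;14;23m[48;2;25;12;22m🬎[0m
[38;2;22;11;19m[48;2;20;10;18m🬎[38;2;22;11;19m[48;2;20;10;18m🬎[38;2;22;11;19m[48;2;20;10;18m🬎[38;2;22;11;19m[48;2;20;10;18m🬎[38;2;22;11;19m[48;2;20;10;18m🬎[38;2;23;54;23m[48;2;21;10;18m🬉[38;2;23;54;23m[48;2;21;10;18m🬂[38;2;23;54;23m[48;2;21;10;18m🬀[38;2;22;11;19m[48;2;20;10;18m🬎[38;2;22;11;19m[48;2;20;10;18m🬎[38;2;22;11;19m[48;2;20;10;18m🬎[38;2;22;11;19m[48;2;20;10;18m🬎[0m
[38;2;19;9;17m[48;2;16;7;15m🬂[38;2;19;9;17m[48;2;16;7;15m🬂[38;2;19;9;17m[48;2;16;7;15m🬂[38;2;19;9;17m[48;2;16;7;15m🬂[38;2;19;9;17m[48;2;16;7;15m🬂[38;2;19;9;17m[48;2;16;7;15m🬂[38;2;19;9;17m[48;2;16;7;15m🬂[38;2;19;9;17m[48;2;16;7;15m🬂[38;2;19;9;17m[48;2;16;7;15m🬂[38;2;19;9;17m[48;2;16;7;15m🬂[38;2;19;9;17m[48;2;16;7;15m🬂[38;2;19;9;17m[48;2;16;7;15m🬂[0m
</frame>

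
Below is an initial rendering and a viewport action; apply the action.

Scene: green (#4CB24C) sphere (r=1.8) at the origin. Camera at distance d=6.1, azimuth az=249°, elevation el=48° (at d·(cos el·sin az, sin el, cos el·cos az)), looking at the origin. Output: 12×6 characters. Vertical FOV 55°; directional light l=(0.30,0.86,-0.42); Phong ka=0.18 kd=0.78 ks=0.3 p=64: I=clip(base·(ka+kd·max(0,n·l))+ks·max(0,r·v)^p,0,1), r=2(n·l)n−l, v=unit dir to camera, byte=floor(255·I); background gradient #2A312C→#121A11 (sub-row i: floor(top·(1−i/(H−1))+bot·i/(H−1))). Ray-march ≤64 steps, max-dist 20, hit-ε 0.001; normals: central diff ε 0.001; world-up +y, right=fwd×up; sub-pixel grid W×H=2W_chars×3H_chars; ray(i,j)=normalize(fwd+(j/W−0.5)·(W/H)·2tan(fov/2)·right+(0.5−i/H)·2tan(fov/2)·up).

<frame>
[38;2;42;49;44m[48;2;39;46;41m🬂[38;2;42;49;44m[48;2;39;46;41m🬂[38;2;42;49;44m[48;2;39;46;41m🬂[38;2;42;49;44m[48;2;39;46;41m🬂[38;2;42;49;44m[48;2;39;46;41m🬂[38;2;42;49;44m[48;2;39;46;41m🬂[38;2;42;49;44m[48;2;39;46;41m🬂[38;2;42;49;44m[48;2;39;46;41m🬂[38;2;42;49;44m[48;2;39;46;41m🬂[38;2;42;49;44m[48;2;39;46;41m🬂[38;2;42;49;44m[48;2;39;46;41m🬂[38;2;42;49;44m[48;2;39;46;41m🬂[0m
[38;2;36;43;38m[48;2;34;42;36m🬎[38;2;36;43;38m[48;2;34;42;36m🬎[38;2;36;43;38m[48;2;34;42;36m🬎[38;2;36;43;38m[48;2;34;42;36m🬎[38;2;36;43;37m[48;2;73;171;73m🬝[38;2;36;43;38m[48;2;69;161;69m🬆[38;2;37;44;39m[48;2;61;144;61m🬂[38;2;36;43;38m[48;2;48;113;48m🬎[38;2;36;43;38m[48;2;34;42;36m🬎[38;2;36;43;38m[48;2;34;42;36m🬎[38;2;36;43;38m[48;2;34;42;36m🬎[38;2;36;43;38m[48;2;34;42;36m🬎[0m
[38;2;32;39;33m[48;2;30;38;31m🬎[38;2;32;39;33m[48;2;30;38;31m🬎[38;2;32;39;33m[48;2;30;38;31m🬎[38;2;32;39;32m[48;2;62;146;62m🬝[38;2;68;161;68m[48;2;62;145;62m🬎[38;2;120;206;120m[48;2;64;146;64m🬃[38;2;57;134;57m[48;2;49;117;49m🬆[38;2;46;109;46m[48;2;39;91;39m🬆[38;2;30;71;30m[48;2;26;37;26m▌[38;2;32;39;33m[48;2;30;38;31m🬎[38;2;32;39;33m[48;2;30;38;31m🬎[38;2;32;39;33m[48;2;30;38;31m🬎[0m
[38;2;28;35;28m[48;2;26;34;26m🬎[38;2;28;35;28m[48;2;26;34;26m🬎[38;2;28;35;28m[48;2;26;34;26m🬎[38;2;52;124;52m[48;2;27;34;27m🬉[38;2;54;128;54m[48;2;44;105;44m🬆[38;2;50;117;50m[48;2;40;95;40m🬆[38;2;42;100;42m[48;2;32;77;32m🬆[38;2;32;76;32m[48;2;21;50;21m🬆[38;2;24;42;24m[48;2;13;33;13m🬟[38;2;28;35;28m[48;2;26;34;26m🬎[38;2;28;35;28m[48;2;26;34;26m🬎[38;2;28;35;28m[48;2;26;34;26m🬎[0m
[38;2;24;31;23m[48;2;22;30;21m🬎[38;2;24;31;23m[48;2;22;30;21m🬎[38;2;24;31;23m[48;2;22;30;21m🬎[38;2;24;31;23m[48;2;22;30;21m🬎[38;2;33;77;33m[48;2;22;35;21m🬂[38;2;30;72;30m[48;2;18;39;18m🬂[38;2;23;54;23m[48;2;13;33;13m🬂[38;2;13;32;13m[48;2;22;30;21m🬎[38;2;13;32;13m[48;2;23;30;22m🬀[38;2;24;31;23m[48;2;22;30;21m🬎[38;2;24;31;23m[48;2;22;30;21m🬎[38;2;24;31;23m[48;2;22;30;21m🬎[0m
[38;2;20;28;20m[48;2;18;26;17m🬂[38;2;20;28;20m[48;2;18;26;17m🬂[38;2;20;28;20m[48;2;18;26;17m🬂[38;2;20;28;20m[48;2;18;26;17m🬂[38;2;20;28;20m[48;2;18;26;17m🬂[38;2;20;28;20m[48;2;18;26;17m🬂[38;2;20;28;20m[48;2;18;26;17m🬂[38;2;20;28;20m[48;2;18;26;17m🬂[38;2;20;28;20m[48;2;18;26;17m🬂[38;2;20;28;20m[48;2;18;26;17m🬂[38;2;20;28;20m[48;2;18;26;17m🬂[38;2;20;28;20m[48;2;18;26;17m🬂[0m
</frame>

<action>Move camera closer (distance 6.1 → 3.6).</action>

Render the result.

<frame>
[38;2;42;49;44m[48;2;39;46;41m🬂[38;2;42;49;44m[48;2;39;46;41m🬂[38;2;40;47;42m[48;2;72;170;72m🬝[38;2;41;48;43m[48;2;70;165;70m🬆[38;2;70;165;70m[48;2;67;157;67m🬆[38;2;66;156;66m[48;2;63;149;63m🬆[38;2;62;147;62m[48;2;59;140;59m🬆[38;2;58;137;58m[48;2;55;130;55m🬄[38;2;51;119;51m[48;2;42;49;44m🬺[38;2;41;48;43m[48;2;41;98;41m🬎[38;2;42;49;44m[48;2;39;46;41m🬂[38;2;42;49;44m[48;2;39;46;41m🬂[0m
[38;2;36;43;38m[48;2;34;42;36m🬎[38;2;36;43;37m[48;2;67;159;67m🬝[38;2;37;44;39m[48;2;67;159;67m🬀[38;2;67;158;67m[48;2;66;151;66m🬆[38;2;74;161;74m[48;2;122;205;122m🬆[38;2;77;157;77m[48;2;60;140;60m🬓[38;2;57;134;57m[48;2;54;127;54m🬆[38;2;53;125;53m[48;2;50;117;50m🬆[38;2;48;114;48m[48;2;45;106;45m🬆[38;2;42;100;42m[48;2;39;91;39m▌[38;2;33;78;33m[48;2;33;47;35m🬓[38;2;36;43;38m[48;2;34;42;36m🬎[0m
[38;2;32;39;33m[48;2;30;38;31m🬎[38;2;62;147;62m[48;2;31;39;32m▐[38;2;63;148;63m[48;2;59;140;59m🬆[38;2;61;143;61m[48;2;57;134;57m🬆[38;2;69;148;69m[48;2;54;129;54m🬂[38;2;55;128;55m[48;2;51;120;51m🬆[38;2;51;120;51m[48;2;47;112;47m🬆[38;2;47;111;47m[48;2;44;103;44m🬆[38;2;42;101;42m[48;2;39;92;39m🬆[38;2;37;88;37m[48;2;33;79;33m🬆[38;2;30;70;30m[48;2;23;56;23m▌[38;2;32;39;33m[48;2;30;38;31m🬎[0m
[38;2;28;35;28m[48;2;26;34;26m🬎[38;2;54;127;54m[48;2;27;35;27m▐[38;2;55;130;55m[48;2;51;121;51m🬆[38;2;53;126;53m[48;2;49;116;49m🬆[38;2;51;119;51m[48;2;47;111;47m🬆[38;2;48;112;48m[48;2;44;104;44m🬆[38;2;44;105;44m[48;2;40;96;40m🬆[38;2;40;96;40m[48;2;36;86;36m🬆[38;2;36;86;36m[48;2;32;75;32m🬆[38;2;30;72;30m[48;2;26;61;26m🬆[38;2;22;52;22m[48;2;16;38;16m🬆[38;2;28;35;28m[48;2;26;34;26m🬎[0m
[38;2;24;31;23m[48;2;22;30;21m🬎[38;2;44;105;44m[48;2;23;30;22m🬉[38;2;45;107;45m[48;2;39;94;39m🬎[38;2;45;106;45m[48;2;40;95;40m🬆[38;2;42;101;42m[48;2;38;90;38m🬆[38;2;40;94;40m[48;2;35;84;35m🬆[38;2;37;87;37m[48;2;32;76;32m🬆[38;2;33;78;33m[48;2;27;65;27m🬆[38;2;28;66;28m[48;2;22;53;22m🬆[38;2;21;51;21m[48;2;15;36;15m🬆[38;2;13;32;13m[48;2;22;30;21m🬝[38;2;24;31;23m[48;2;22;30;21m🬎[0m
[38;2;20;28;20m[48;2;18;26;17m🬂[38;2;20;28;20m[48;2;18;26;17m🬂[38;2;31;73;31m[48;2;18;26;18m🬉[38;2;32;77;32m[48;2;21;41;20m🬎[38;2;31;75;31m[48;2;24;57;24m🬎[38;2;30;71;30m[48;2;23;56;23m🬆[38;2;27;63;27m[48;2;20;47;20m🬆[38;2;22;52;22m[48;2;15;36;15m🬆[38;2;19;45;19m[48;2;13;33;13m🬀[38;2;13;32;13m[48;2;18;26;17m🬎[38;2;20;28;20m[48;2;18;26;17m🬂[38;2;20;28;20m[48;2;18;26;17m🬂[0m
</frame>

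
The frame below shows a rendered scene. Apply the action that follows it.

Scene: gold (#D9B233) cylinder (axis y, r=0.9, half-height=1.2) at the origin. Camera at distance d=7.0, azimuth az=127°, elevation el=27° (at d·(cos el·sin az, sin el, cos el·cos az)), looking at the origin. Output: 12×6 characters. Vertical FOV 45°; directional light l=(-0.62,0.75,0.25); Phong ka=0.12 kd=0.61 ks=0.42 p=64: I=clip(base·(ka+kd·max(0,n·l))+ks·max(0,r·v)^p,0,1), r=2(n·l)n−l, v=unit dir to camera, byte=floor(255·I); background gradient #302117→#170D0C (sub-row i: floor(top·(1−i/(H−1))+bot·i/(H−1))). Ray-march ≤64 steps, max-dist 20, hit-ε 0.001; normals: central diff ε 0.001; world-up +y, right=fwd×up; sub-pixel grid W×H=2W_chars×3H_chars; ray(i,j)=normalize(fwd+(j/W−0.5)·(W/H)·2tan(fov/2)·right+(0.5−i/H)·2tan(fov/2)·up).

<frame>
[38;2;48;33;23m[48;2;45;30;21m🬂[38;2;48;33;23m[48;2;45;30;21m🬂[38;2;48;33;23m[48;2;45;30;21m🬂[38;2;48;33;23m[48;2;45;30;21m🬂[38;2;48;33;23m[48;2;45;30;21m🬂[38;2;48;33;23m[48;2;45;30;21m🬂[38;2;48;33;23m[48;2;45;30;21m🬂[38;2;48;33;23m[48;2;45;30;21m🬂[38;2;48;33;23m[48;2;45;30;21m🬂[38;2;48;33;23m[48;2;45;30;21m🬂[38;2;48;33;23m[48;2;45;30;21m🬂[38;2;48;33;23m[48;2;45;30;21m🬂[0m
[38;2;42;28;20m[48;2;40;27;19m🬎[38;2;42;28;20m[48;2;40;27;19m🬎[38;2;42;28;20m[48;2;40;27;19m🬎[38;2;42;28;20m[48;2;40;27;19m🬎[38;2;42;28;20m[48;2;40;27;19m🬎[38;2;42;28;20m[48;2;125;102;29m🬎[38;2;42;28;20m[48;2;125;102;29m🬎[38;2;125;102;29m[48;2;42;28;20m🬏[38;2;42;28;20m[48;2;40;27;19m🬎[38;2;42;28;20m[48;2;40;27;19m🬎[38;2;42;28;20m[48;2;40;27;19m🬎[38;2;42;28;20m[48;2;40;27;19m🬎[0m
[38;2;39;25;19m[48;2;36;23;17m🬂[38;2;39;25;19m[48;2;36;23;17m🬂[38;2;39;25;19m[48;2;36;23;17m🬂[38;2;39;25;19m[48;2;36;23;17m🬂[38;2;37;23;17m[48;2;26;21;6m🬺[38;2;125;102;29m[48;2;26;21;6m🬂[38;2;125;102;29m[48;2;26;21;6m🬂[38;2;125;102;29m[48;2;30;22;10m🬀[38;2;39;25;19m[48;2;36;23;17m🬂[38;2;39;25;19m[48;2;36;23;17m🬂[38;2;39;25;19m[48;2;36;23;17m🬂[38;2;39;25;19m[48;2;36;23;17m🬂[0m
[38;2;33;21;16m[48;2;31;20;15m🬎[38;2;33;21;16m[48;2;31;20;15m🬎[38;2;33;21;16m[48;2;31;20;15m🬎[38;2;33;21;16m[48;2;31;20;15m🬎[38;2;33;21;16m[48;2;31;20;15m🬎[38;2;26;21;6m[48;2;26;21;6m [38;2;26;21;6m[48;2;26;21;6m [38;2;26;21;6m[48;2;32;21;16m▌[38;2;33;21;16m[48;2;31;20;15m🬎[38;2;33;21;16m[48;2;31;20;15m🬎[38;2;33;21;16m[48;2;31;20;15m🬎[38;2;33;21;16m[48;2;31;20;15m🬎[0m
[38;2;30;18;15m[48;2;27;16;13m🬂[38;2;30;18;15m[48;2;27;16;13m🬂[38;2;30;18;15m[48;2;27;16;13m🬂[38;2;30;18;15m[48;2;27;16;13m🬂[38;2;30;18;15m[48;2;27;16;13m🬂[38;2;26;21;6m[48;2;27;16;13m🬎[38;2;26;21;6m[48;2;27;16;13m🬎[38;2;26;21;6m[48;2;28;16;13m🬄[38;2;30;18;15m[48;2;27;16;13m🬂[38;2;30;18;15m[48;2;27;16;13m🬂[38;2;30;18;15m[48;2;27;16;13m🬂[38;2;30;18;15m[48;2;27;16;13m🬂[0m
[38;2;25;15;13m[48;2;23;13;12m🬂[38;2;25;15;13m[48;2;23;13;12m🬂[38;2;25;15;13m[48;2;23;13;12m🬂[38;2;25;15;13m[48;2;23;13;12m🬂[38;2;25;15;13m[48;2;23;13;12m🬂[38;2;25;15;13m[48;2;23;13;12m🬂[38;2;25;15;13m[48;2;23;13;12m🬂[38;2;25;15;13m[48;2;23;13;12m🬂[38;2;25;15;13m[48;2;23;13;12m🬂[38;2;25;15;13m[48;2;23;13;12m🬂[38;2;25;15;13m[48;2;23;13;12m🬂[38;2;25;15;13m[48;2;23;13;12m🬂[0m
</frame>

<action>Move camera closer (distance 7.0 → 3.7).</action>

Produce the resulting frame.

<frame>
[38;2;48;33;23m[48;2;45;30;21m🬂[38;2;48;33;23m[48;2;45;30;21m🬂[38;2;48;33;23m[48;2;45;30;21m🬂[38;2;47;32;22m[48;2;125;102;29m🬎[38;2;47;32;22m[48;2;125;102;29m🬆[38;2;48;33;23m[48;2;125;102;29m🬂[38;2;48;33;23m[48;2;125;102;29m🬂[38;2;48;33;23m[48;2;125;102;29m🬂[38;2;47;32;22m[48;2;125;102;29m🬎[38;2;125;102;29m[48;2;46;31;22m🬏[38;2;48;33;23m[48;2;45;30;21m🬂[38;2;48;33;23m[48;2;45;30;21m🬂[0m
[38;2;42;28;20m[48;2;40;27;19m🬎[38;2;42;28;20m[48;2;40;27;19m🬎[38;2;42;28;20m[48;2;40;27;19m🬎[38;2;26;21;6m[48;2;26;21;6m [38;2;26;21;6m[48;2;26;21;6m [38;2;26;21;6m[48;2;26;21;6m [38;2;26;21;6m[48;2;26;21;6m [38;2;26;21;6m[48;2;26;21;6m [38;2;26;21;6m[48;2;26;21;6m [38;2;26;21;6m[48;2;41;28;20m▌[38;2;42;28;20m[48;2;40;27;19m🬎[38;2;42;28;20m[48;2;40;27;19m🬎[0m
[38;2;39;25;19m[48;2;36;23;17m🬂[38;2;39;25;19m[48;2;36;23;17m🬂[38;2;39;25;19m[48;2;36;23;17m🬂[38;2;37;24;18m[48;2;26;21;6m▌[38;2;26;21;6m[48;2;26;21;6m [38;2;26;21;6m[48;2;26;21;6m [38;2;26;21;6m[48;2;26;21;6m [38;2;26;21;6m[48;2;26;21;6m [38;2;26;21;6m[48;2;26;21;6m [38;2;39;25;19m[48;2;36;23;17m🬂[38;2;39;25;19m[48;2;36;23;17m🬂[38;2;39;25;19m[48;2;36;23;17m🬂[0m
[38;2;33;21;16m[48;2;31;20;15m🬎[38;2;33;21;16m[48;2;31;20;15m🬎[38;2;33;21;16m[48;2;31;20;15m🬎[38;2;32;21;16m[48;2;26;21;6m▌[38;2;26;21;6m[48;2;26;21;6m [38;2;26;21;6m[48;2;26;21;6m [38;2;26;21;6m[48;2;26;21;6m [38;2;26;21;6m[48;2;26;21;6m [38;2;26;21;6m[48;2;26;21;6m [38;2;33;21;16m[48;2;31;20;15m🬎[38;2;33;21;16m[48;2;31;20;15m🬎[38;2;33;21;16m[48;2;31;20;15m🬎[0m
[38;2;30;18;15m[48;2;27;16;13m🬂[38;2;30;18;15m[48;2;27;16;13m🬂[38;2;30;18;15m[48;2;27;16;13m🬂[38;2;28;16;13m[48;2;26;21;6m🬺[38;2;26;21;6m[48;2;26;21;6m [38;2;26;21;6m[48;2;26;21;6m [38;2;26;21;6m[48;2;26;21;6m [38;2;26;21;6m[48;2;26;21;6m [38;2;26;21;6m[48;2;27;16;13m🬕[38;2;30;18;15m[48;2;27;16;13m🬂[38;2;30;18;15m[48;2;27;16;13m🬂[38;2;30;18;15m[48;2;27;16;13m🬂[0m
[38;2;25;15;13m[48;2;23;13;12m🬂[38;2;25;15;13m[48;2;23;13;12m🬂[38;2;25;15;13m[48;2;23;13;12m🬂[38;2;25;15;13m[48;2;23;13;12m🬂[38;2;26;21;6m[48;2;23;13;12m🬬[38;2;26;21;6m[48;2;26;21;6m [38;2;26;21;6m[48;2;26;21;6m [38;2;26;21;6m[48;2;26;21;6m [38;2;26;21;6m[48;2;23;13;12m🬄[38;2;25;15;13m[48;2;23;13;12m🬂[38;2;25;15;13m[48;2;23;13;12m🬂[38;2;25;15;13m[48;2;23;13;12m🬂[0m
</frame>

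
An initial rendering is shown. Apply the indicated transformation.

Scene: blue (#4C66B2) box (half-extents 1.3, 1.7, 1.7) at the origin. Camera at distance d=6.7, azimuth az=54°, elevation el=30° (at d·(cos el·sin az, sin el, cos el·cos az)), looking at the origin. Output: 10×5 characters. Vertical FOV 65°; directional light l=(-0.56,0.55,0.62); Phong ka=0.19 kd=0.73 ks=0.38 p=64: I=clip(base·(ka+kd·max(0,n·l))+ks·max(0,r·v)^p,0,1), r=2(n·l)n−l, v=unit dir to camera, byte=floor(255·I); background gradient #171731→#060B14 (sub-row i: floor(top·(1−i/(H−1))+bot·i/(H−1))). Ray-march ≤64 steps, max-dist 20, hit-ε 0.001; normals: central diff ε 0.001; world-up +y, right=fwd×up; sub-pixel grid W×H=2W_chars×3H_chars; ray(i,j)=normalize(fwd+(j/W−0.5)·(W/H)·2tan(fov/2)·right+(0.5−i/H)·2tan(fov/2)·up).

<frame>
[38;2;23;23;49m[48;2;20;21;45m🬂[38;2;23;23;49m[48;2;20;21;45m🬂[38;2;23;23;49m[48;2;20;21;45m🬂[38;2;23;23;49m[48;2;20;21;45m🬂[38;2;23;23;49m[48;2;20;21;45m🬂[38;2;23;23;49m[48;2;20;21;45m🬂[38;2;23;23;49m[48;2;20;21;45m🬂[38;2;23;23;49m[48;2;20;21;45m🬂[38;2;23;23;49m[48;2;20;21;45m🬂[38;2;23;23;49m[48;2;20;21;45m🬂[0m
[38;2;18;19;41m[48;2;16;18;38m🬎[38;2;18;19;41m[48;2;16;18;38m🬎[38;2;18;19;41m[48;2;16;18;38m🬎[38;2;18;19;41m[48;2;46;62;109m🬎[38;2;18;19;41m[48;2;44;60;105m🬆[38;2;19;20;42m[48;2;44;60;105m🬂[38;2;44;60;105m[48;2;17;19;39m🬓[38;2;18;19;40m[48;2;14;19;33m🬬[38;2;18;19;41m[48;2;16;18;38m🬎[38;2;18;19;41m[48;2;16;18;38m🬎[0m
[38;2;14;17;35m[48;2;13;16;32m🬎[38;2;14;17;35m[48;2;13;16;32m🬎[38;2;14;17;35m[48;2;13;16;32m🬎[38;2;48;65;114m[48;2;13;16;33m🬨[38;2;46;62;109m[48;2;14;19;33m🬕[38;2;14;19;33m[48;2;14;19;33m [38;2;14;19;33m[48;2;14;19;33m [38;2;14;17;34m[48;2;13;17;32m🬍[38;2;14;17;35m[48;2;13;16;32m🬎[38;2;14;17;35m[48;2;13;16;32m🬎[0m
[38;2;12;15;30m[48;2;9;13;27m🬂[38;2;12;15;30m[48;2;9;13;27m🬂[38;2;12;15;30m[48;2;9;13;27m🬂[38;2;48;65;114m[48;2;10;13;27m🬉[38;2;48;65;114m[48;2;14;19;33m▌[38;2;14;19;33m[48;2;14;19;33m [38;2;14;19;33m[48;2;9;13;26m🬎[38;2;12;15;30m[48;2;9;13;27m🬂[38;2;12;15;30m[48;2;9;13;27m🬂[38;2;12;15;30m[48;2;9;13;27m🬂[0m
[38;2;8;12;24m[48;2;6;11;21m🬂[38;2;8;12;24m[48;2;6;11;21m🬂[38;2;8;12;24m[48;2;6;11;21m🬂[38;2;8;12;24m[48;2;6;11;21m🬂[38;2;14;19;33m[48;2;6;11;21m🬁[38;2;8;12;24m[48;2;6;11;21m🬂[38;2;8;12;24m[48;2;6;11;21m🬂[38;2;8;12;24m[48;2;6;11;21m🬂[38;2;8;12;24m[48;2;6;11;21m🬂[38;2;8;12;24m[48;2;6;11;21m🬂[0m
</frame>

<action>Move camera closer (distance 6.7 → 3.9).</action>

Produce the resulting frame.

<frame>
[38;2;23;23;49m[48;2;20;21;45m🬂[38;2;21;22;46m[48;2;44;60;105m🬝[38;2;22;22;47m[48;2;44;60;105m🬎[38;2;22;22;47m[48;2;44;60;105m🬎[38;2;22;22;47m[48;2;44;60;105m🬎[38;2;22;22;47m[48;2;44;60;105m🬎[38;2;22;22;47m[48;2;44;60;105m🬎[38;2;22;22;47m[48;2;44;60;105m🬎[38;2;44;60;105m[48;2;20;21;44m🬏[38;2;21;22;46m[48;2;14;19;33m🬬[0m
[38;2;18;19;41m[48;2;16;18;38m🬎[38;2;48;65;114m[48;2;17;18;39m🬉[38;2;46;62;109m[48;2;14;19;33m🬕[38;2;44;60;105m[48;2;14;19;33m🬂[38;2;14;19;33m[48;2;14;19;33m [38;2;14;19;33m[48;2;14;19;33m [38;2;14;19;33m[48;2;14;19;33m [38;2;14;19;33m[48;2;14;19;33m [38;2;14;19;33m[48;2;14;19;33m [38;2;14;19;33m[48;2;17;18;39m🬀[0m
[38;2;14;17;35m[48;2;13;16;32m🬎[38;2;14;17;35m[48;2;13;16;32m🬎[38;2;48;65;114m[48;2;13;17;32m🬪[38;2;14;19;33m[48;2;14;19;33m [38;2;14;19;33m[48;2;14;19;33m [38;2;14;19;33m[48;2;14;19;33m [38;2;14;19;33m[48;2;14;19;33m [38;2;14;19;33m[48;2;14;19;33m [38;2;14;18;33m[48;2;13;16;32m🬝[38;2;14;17;35m[48;2;13;16;32m🬎[0m
[38;2;12;15;30m[48;2;9;13;27m🬂[38;2;12;15;30m[48;2;9;13;27m🬂[38;2;48;65;114m[48;2;10;13;27m🬉[38;2;14;19;33m[48;2;48;65;114m🬬[38;2;14;19;33m[48;2;14;19;33m [38;2;14;19;33m[48;2;14;19;33m [38;2;14;19;33m[48;2;14;19;33m [38;2;14;19;33m[48;2;14;19;33m [38;2;13;17;31m[48;2;9;13;27m🬂[38;2;12;15;30m[48;2;9;13;27m🬂[0m
[38;2;8;12;24m[48;2;6;11;21m🬂[38;2;8;12;24m[48;2;6;11;21m🬂[38;2;8;12;24m[48;2;6;11;21m🬂[38;2;48;65;114m[48;2;12;17;29m🬄[38;2;14;19;33m[48;2;14;19;33m [38;2;14;19;33m[48;2;14;19;33m [38;2;14;19;33m[48;2;6;11;20m🬎[38;2;14;19;33m[48;2;6;11;21m🬀[38;2;8;12;24m[48;2;6;11;21m🬂[38;2;8;12;24m[48;2;6;11;21m🬂[0m
</frame>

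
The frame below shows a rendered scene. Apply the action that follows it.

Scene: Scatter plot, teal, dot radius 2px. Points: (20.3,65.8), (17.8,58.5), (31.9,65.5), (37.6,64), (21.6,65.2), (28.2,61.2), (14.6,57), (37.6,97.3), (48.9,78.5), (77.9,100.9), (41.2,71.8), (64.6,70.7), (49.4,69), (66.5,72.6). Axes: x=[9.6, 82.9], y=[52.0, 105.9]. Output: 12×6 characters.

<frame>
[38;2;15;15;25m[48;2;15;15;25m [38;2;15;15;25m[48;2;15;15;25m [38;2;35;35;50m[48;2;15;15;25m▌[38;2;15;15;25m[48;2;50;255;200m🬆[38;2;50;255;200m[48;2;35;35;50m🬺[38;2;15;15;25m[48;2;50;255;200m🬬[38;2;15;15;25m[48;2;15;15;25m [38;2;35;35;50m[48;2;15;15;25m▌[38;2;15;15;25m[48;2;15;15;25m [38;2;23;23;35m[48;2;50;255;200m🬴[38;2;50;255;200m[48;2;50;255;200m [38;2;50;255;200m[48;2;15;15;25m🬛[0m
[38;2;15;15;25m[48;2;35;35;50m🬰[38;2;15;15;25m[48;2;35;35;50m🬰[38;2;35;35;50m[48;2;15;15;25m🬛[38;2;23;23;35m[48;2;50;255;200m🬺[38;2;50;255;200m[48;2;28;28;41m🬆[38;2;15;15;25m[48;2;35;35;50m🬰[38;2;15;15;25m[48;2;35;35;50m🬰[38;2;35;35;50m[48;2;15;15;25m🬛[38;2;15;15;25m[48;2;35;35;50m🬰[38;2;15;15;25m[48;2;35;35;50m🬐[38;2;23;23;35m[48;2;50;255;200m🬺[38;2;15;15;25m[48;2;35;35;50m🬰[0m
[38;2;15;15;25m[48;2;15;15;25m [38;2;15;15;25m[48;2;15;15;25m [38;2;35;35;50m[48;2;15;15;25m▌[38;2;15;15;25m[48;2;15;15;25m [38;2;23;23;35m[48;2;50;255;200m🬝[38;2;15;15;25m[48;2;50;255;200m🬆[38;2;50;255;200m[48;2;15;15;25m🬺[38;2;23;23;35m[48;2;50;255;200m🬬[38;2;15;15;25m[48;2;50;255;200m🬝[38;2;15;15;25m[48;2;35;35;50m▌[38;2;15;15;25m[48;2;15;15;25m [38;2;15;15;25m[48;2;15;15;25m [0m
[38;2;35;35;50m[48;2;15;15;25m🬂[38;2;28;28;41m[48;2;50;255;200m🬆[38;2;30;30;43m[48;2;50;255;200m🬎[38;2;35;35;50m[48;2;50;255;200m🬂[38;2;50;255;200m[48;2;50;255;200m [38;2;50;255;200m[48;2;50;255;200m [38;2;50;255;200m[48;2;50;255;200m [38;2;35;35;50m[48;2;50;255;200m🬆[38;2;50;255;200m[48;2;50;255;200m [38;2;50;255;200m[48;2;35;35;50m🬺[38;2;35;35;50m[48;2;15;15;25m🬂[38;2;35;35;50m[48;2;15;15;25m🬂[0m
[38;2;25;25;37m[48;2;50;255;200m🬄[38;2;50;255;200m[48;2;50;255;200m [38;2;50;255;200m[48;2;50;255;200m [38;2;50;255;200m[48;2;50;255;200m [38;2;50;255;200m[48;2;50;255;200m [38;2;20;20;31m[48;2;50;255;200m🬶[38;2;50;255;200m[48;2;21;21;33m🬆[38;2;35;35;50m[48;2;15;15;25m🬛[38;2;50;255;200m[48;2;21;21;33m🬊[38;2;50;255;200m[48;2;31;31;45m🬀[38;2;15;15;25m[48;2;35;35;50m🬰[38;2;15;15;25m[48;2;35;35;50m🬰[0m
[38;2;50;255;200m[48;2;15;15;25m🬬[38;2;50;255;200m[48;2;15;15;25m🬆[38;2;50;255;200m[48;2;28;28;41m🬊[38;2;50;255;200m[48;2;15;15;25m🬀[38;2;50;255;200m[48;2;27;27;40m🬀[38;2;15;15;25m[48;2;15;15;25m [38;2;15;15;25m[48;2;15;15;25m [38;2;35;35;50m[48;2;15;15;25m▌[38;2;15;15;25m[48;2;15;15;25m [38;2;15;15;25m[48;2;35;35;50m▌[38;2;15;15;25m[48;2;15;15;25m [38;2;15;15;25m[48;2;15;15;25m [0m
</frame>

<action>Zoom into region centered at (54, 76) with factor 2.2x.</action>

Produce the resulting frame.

<frame>
[38;2;15;15;25m[48;2;15;15;25m [38;2;15;15;25m[48;2;15;15;25m [38;2;35;35;50m[48;2;15;15;25m▌[38;2;15;15;25m[48;2;15;15;25m [38;2;15;15;25m[48;2;35;35;50m▌[38;2;15;15;25m[48;2;15;15;25m [38;2;15;15;25m[48;2;15;15;25m [38;2;35;35;50m[48;2;15;15;25m▌[38;2;15;15;25m[48;2;15;15;25m [38;2;15;15;25m[48;2;35;35;50m▌[38;2;15;15;25m[48;2;15;15;25m [38;2;15;15;25m[48;2;15;15;25m [0m
[38;2;15;15;25m[48;2;35;35;50m🬰[38;2;15;15;25m[48;2;35;35;50m🬰[38;2;35;35;50m[48;2;15;15;25m🬛[38;2;21;21;33m[48;2;50;255;200m🬆[38;2;31;31;45m[48;2;50;255;200m🬬[38;2;15;15;25m[48;2;35;35;50m🬰[38;2;15;15;25m[48;2;35;35;50m🬰[38;2;35;35;50m[48;2;15;15;25m🬛[38;2;15;15;25m[48;2;35;35;50m🬰[38;2;15;15;25m[48;2;35;35;50m🬐[38;2;15;15;25m[48;2;35;35;50m🬰[38;2;15;15;25m[48;2;35;35;50m🬰[0m
[38;2;15;15;25m[48;2;15;15;25m [38;2;15;15;25m[48;2;15;15;25m [38;2;50;255;200m[48;2;27;27;40m🬁[38;2;50;255;200m[48;2;15;15;25m🬬[38;2;50;255;200m[48;2;28;28;41m🬆[38;2;15;15;25m[48;2;15;15;25m [38;2;15;15;25m[48;2;15;15;25m [38;2;35;35;50m[48;2;15;15;25m▌[38;2;15;15;25m[48;2;15;15;25m [38;2;15;15;25m[48;2;35;35;50m▌[38;2;15;15;25m[48;2;50;255;200m🬬[38;2;15;15;25m[48;2;15;15;25m [0m
[38;2;28;28;41m[48;2;50;255;200m🬆[38;2;50;255;200m[48;2;35;35;50m🬺[38;2;27;27;40m[48;2;50;255;200m🬬[38;2;35;35;50m[48;2;15;15;25m🬂[38;2;31;31;45m[48;2;50;255;200m🬬[38;2;35;35;50m[48;2;15;15;25m🬂[38;2;35;35;50m[48;2;15;15;25m🬂[38;2;35;35;50m[48;2;15;15;25m🬕[38;2;23;23;35m[48;2;50;255;200m🬝[38;2;35;35;50m[48;2;50;255;200m🬀[38;2;50;255;200m[48;2;50;255;200m [38;2;50;255;200m[48;2;23;23;35m🬃[0m
[38;2;25;25;37m[48;2;50;255;200m🬪[38;2;50;255;200m[48;2;21;21;33m🬆[38;2;35;35;50m[48;2;15;15;25m🬛[38;2;15;15;25m[48;2;50;255;200m🬐[38;2;50;255;200m[48;2;50;255;200m [38;2;19;19;30m[48;2;50;255;200m🬸[38;2;15;15;25m[48;2;35;35;50m🬰[38;2;35;35;50m[48;2;15;15;25m🬛[38;2;50;255;200m[48;2;21;21;33m🬊[38;2;50;255;200m[48;2;35;35;50m🬝[38;2;50;255;200m[48;2;23;23;35m🬀[38;2;15;15;25m[48;2;35;35;50m🬰[0m
[38;2;50;255;200m[48;2;50;255;200m [38;2;15;15;25m[48;2;50;255;200m🬸[38;2;35;35;50m[48;2;15;15;25m▌[38;2;15;15;25m[48;2;15;15;25m [38;2;50;255;200m[48;2;27;27;40m🬀[38;2;15;15;25m[48;2;15;15;25m [38;2;15;15;25m[48;2;15;15;25m [38;2;35;35;50m[48;2;15;15;25m▌[38;2;15;15;25m[48;2;15;15;25m [38;2;15;15;25m[48;2;35;35;50m▌[38;2;15;15;25m[48;2;15;15;25m [38;2;15;15;25m[48;2;15;15;25m [0m
</frame>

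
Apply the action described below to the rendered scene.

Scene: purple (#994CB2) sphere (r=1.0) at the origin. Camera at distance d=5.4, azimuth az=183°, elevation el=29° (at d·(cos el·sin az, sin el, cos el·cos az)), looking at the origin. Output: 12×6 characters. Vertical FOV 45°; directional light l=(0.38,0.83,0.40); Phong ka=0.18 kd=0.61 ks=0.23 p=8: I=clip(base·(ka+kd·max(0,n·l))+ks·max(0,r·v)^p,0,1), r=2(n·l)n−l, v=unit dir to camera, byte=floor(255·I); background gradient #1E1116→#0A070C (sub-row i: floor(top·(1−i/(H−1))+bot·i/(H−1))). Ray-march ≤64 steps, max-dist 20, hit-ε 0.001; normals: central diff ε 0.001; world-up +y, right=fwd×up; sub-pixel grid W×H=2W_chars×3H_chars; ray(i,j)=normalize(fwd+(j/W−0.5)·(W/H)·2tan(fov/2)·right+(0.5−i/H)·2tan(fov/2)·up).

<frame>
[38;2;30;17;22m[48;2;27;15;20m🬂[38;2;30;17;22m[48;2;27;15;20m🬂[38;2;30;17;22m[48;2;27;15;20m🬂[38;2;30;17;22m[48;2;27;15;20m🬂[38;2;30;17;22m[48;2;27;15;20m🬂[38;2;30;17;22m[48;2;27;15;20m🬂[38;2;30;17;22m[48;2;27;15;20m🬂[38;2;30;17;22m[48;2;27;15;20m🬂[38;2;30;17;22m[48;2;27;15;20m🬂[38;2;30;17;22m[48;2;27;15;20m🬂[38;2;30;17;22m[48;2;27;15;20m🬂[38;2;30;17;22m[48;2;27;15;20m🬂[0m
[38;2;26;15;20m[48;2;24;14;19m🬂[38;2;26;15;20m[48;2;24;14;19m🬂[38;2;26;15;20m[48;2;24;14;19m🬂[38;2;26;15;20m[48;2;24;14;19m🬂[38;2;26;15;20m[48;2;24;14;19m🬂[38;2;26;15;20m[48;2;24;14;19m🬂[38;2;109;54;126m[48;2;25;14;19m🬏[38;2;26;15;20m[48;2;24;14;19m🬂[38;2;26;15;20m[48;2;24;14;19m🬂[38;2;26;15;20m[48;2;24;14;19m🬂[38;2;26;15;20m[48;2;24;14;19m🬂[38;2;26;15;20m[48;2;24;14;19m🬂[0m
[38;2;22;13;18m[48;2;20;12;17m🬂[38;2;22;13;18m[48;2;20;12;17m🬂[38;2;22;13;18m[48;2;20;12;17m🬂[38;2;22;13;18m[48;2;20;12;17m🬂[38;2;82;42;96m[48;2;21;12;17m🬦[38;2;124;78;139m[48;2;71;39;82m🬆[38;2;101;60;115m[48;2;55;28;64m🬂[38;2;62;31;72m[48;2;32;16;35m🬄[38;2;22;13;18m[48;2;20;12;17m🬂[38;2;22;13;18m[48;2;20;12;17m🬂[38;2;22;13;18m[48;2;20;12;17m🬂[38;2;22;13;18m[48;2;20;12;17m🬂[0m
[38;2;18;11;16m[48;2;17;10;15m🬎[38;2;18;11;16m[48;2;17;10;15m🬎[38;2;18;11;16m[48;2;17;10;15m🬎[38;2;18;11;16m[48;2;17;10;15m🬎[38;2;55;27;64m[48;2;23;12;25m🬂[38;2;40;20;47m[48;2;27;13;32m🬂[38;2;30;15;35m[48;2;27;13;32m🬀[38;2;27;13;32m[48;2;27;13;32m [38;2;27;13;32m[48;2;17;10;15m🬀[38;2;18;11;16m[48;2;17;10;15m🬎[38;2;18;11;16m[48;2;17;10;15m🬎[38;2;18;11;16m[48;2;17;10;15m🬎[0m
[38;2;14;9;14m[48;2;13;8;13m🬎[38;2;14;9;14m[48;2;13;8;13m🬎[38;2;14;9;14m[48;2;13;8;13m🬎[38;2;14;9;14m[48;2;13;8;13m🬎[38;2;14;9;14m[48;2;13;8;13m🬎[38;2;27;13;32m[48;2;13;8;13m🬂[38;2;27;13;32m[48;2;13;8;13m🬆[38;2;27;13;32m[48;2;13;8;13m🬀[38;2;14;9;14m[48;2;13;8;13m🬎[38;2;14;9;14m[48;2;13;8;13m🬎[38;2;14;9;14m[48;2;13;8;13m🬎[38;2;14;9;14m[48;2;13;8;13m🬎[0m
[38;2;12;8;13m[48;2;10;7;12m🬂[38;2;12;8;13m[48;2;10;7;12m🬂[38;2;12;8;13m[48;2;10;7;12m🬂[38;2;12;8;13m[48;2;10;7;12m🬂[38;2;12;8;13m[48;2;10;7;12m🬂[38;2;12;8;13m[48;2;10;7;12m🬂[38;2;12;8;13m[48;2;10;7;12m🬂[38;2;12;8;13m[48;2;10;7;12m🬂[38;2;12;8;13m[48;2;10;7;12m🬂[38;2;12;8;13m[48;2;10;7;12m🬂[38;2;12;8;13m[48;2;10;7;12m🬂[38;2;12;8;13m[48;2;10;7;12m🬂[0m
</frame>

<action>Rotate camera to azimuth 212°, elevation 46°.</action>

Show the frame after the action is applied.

<frame>
[38;2;30;17;22m[48;2;27;15;20m🬂[38;2;30;17;22m[48;2;27;15;20m🬂[38;2;30;17;22m[48;2;27;15;20m🬂[38;2;30;17;22m[48;2;27;15;20m🬂[38;2;30;17;22m[48;2;27;15;20m🬂[38;2;30;17;22m[48;2;27;15;20m🬂[38;2;30;17;22m[48;2;27;15;20m🬂[38;2;30;17;22m[48;2;27;15;20m🬂[38;2;30;17;22m[48;2;27;15;20m🬂[38;2;30;17;22m[48;2;27;15;20m🬂[38;2;30;17;22m[48;2;27;15;20m🬂[38;2;30;17;22m[48;2;27;15;20m🬂[0m
[38;2;26;15;20m[48;2;24;14;19m🬂[38;2;26;15;20m[48;2;24;14;19m🬂[38;2;26;15;20m[48;2;24;14;19m🬂[38;2;26;15;20m[48;2;24;14;19m🬂[38;2;26;15;20m[48;2;24;14;19m🬂[38;2;26;15;20m[48;2;24;14;19m🬂[38;2;118;58;138m[48;2;25;14;19m🬏[38;2;26;15;20m[48;2;24;14;19m🬂[38;2;26;15;20m[48;2;24;14;19m🬂[38;2;26;15;20m[48;2;24;14;19m🬂[38;2;26;15;20m[48;2;24;14;19m🬂[38;2;26;15;20m[48;2;24;14;19m🬂[0m
[38;2;22;13;18m[48;2;20;12;17m🬂[38;2;22;13;18m[48;2;20;12;17m🬂[38;2;22;13;18m[48;2;20;12;17m🬂[38;2;22;13;18m[48;2;20;12;17m🬂[38;2;77;38;89m[48;2;21;12;17m🬦[38;2;118;69;134m[48;2;77;40;89m🬊[38;2;125;77;140m[48;2;74;39;86m🬆[38;2;76;38;89m[48;2;38;20;41m🬛[38;2;22;13;18m[48;2;20;12;17m🬂[38;2;22;13;18m[48;2;20;12;17m🬂[38;2;22;13;18m[48;2;20;12;17m🬂[38;2;22;13;18m[48;2;20;12;17m🬂[0m
[38;2;18;11;16m[48;2;17;10;15m🬎[38;2;18;11;16m[48;2;17;10;15m🬎[38;2;18;11;16m[48;2;17;10;15m🬎[38;2;18;11;16m[48;2;17;10;15m🬎[38;2;47;23;55m[48;2;23;12;24m🬂[38;2;49;24;58m[48;2;29;14;34m🬂[38;2;46;22;54m[48;2;27;13;32m🬂[38;2;39;19;45m[48;2;27;13;32m🬂[38;2;27;13;32m[48;2;17;10;15m🬀[38;2;18;11;16m[48;2;17;10;15m🬎[38;2;18;11;16m[48;2;17;10;15m🬎[38;2;18;11;16m[48;2;17;10;15m🬎[0m
[38;2;14;9;14m[48;2;13;8;13m🬎[38;2;14;9;14m[48;2;13;8;13m🬎[38;2;14;9;14m[48;2;13;8;13m🬎[38;2;14;9;14m[48;2;13;8;13m🬎[38;2;14;9;14m[48;2;13;8;13m🬎[38;2;27;13;32m[48;2;13;8;13m🬂[38;2;27;13;32m[48;2;13;8;13m🬆[38;2;27;13;32m[48;2;13;8;13m🬀[38;2;14;9;14m[48;2;13;8;13m🬎[38;2;14;9;14m[48;2;13;8;13m🬎[38;2;14;9;14m[48;2;13;8;13m🬎[38;2;14;9;14m[48;2;13;8;13m🬎[0m
[38;2;12;8;13m[48;2;10;7;12m🬂[38;2;12;8;13m[48;2;10;7;12m🬂[38;2;12;8;13m[48;2;10;7;12m🬂[38;2;12;8;13m[48;2;10;7;12m🬂[38;2;12;8;13m[48;2;10;7;12m🬂[38;2;12;8;13m[48;2;10;7;12m🬂[38;2;12;8;13m[48;2;10;7;12m🬂[38;2;12;8;13m[48;2;10;7;12m🬂[38;2;12;8;13m[48;2;10;7;12m🬂[38;2;12;8;13m[48;2;10;7;12m🬂[38;2;12;8;13m[48;2;10;7;12m🬂[38;2;12;8;13m[48;2;10;7;12m🬂[0m
</frame>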